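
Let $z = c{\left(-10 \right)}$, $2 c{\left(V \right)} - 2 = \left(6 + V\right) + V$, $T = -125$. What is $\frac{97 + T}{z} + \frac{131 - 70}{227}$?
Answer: $\frac{3361}{681} \approx 4.9354$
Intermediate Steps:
$c{\left(V \right)} = 4 + V$ ($c{\left(V \right)} = 1 + \frac{\left(6 + V\right) + V}{2} = 1 + \frac{6 + 2 V}{2} = 1 + \left(3 + V\right) = 4 + V$)
$z = -6$ ($z = 4 - 10 = -6$)
$\frac{97 + T}{z} + \frac{131 - 70}{227} = \frac{97 - 125}{-6} + \frac{131 - 70}{227} = \left(-28\right) \left(- \frac{1}{6}\right) + \left(131 - 70\right) \frac{1}{227} = \frac{14}{3} + 61 \cdot \frac{1}{227} = \frac{14}{3} + \frac{61}{227} = \frac{3361}{681}$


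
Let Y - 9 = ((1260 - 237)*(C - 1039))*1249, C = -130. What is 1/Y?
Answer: -1/1493662854 ≈ -6.6949e-10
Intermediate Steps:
Y = -1493662854 (Y = 9 + ((1260 - 237)*(-130 - 1039))*1249 = 9 + (1023*(-1169))*1249 = 9 - 1195887*1249 = 9 - 1493662863 = -1493662854)
1/Y = 1/(-1493662854) = -1/1493662854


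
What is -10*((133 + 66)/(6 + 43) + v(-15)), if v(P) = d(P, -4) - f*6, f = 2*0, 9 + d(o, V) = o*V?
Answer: -26980/49 ≈ -550.61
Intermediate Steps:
d(o, V) = -9 + V*o (d(o, V) = -9 + o*V = -9 + V*o)
f = 0
v(P) = -9 - 4*P (v(P) = (-9 - 4*P) - 0*6 = (-9 - 4*P) - 1*0 = (-9 - 4*P) + 0 = -9 - 4*P)
-10*((133 + 66)/(6 + 43) + v(-15)) = -10*((133 + 66)/(6 + 43) + (-9 - 4*(-15))) = -10*(199/49 + (-9 + 60)) = -10*(199*(1/49) + 51) = -10*(199/49 + 51) = -10*2698/49 = -26980/49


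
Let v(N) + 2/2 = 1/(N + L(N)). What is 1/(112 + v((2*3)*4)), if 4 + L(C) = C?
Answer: 44/4885 ≈ 0.0090072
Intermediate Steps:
L(C) = -4 + C
v(N) = -1 + 1/(-4 + 2*N) (v(N) = -1 + 1/(N + (-4 + N)) = -1 + 1/(-4 + 2*N))
1/(112 + v((2*3)*4)) = 1/(112 + (5/2 - 2*3*4)/(-2 + (2*3)*4)) = 1/(112 + (5/2 - 6*4)/(-2 + 6*4)) = 1/(112 + (5/2 - 1*24)/(-2 + 24)) = 1/(112 + (5/2 - 24)/22) = 1/(112 + (1/22)*(-43/2)) = 1/(112 - 43/44) = 1/(4885/44) = 44/4885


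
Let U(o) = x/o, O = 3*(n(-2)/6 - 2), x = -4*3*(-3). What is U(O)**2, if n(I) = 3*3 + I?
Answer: 5184/25 ≈ 207.36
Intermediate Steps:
n(I) = 9 + I
x = 36 (x = -12*(-3) = 36)
O = -5/2 (O = 3*((9 - 2)/6 - 2) = 3*(7*(1/6) - 2) = 3*(7/6 - 2) = 3*(-5/6) = -5/2 ≈ -2.5000)
U(o) = 36/o
U(O)**2 = (36/(-5/2))**2 = (36*(-2/5))**2 = (-72/5)**2 = 5184/25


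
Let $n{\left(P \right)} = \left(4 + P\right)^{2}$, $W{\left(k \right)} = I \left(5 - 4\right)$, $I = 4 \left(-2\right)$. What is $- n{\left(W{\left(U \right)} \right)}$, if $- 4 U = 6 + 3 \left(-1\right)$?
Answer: $-16$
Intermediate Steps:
$I = -8$
$U = - \frac{3}{4}$ ($U = - \frac{6 + 3 \left(-1\right)}{4} = - \frac{6 - 3}{4} = \left(- \frac{1}{4}\right) 3 = - \frac{3}{4} \approx -0.75$)
$W{\left(k \right)} = -8$ ($W{\left(k \right)} = - 8 \left(5 - 4\right) = \left(-8\right) 1 = -8$)
$- n{\left(W{\left(U \right)} \right)} = - \left(4 - 8\right)^{2} = - \left(-4\right)^{2} = \left(-1\right) 16 = -16$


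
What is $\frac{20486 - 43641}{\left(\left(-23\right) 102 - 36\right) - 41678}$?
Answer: $\frac{4631}{8812} \approx 0.52553$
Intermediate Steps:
$\frac{20486 - 43641}{\left(\left(-23\right) 102 - 36\right) - 41678} = - \frac{23155}{\left(-2346 - 36\right) - 41678} = - \frac{23155}{-2382 - 41678} = - \frac{23155}{-44060} = \left(-23155\right) \left(- \frac{1}{44060}\right) = \frac{4631}{8812}$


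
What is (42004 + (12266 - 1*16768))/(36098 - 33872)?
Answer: 18751/1113 ≈ 16.847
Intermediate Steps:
(42004 + (12266 - 1*16768))/(36098 - 33872) = (42004 + (12266 - 16768))/2226 = (42004 - 4502)*(1/2226) = 37502*(1/2226) = 18751/1113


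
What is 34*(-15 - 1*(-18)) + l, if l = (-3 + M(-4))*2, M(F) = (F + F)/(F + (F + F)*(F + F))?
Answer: 1436/15 ≈ 95.733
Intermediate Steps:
M(F) = 2*F/(F + 4*F**2) (M(F) = (2*F)/(F + (2*F)*(2*F)) = (2*F)/(F + 4*F**2) = 2*F/(F + 4*F**2))
l = -94/15 (l = (-3 + 2/(1 + 4*(-4)))*2 = (-3 + 2/(1 - 16))*2 = (-3 + 2/(-15))*2 = (-3 + 2*(-1/15))*2 = (-3 - 2/15)*2 = -47/15*2 = -94/15 ≈ -6.2667)
34*(-15 - 1*(-18)) + l = 34*(-15 - 1*(-18)) - 94/15 = 34*(-15 + 18) - 94/15 = 34*3 - 94/15 = 102 - 94/15 = 1436/15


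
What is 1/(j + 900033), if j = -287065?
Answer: 1/612968 ≈ 1.6314e-6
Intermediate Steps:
1/(j + 900033) = 1/(-287065 + 900033) = 1/612968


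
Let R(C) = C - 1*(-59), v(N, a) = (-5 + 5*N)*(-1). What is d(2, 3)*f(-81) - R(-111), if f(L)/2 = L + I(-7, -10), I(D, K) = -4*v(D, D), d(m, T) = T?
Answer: -1394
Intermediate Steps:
v(N, a) = 5 - 5*N
I(D, K) = -20 + 20*D (I(D, K) = -4*(5 - 5*D) = -20 + 20*D)
R(C) = 59 + C (R(C) = C + 59 = 59 + C)
f(L) = -320 + 2*L (f(L) = 2*(L + (-20 + 20*(-7))) = 2*(L + (-20 - 140)) = 2*(L - 160) = 2*(-160 + L) = -320 + 2*L)
d(2, 3)*f(-81) - R(-111) = 3*(-320 + 2*(-81)) - (59 - 111) = 3*(-320 - 162) - 1*(-52) = 3*(-482) + 52 = -1446 + 52 = -1394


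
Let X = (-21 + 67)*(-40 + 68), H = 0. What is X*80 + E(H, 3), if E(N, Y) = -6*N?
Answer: 103040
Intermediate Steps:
X = 1288 (X = 46*28 = 1288)
X*80 + E(H, 3) = 1288*80 - 6*0 = 103040 + 0 = 103040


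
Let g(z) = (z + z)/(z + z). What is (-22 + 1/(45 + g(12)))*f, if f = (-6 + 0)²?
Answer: -18198/23 ≈ -791.22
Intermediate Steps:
g(z) = 1 (g(z) = (2*z)/((2*z)) = (2*z)*(1/(2*z)) = 1)
f = 36 (f = (-6)² = 36)
(-22 + 1/(45 + g(12)))*f = (-22 + 1/(45 + 1))*36 = (-22 + 1/46)*36 = -1011/46*36 = -18198/23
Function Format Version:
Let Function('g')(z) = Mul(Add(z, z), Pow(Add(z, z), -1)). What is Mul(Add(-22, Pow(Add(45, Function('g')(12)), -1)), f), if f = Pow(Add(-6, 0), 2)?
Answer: Rational(-18198, 23) ≈ -791.22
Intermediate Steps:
Function('g')(z) = 1 (Function('g')(z) = Mul(Mul(2, z), Pow(Mul(2, z), -1)) = Mul(Mul(2, z), Mul(Rational(1, 2), Pow(z, -1))) = 1)
f = 36 (f = Pow(-6, 2) = 36)
Mul(Add(-22, Pow(Add(45, Function('g')(12)), -1)), f) = Mul(Add(-22, Pow(Add(45, 1), -1)), 36) = Mul(Add(-22, Pow(46, -1)), 36) = Mul(Add(-22, Rational(1, 46)), 36) = Mul(Rational(-1011, 46), 36) = Rational(-18198, 23)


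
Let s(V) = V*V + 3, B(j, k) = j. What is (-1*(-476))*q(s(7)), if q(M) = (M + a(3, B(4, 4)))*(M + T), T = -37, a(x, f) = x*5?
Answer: 478380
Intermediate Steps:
a(x, f) = 5*x
s(V) = 3 + V**2 (s(V) = V**2 + 3 = 3 + V**2)
q(M) = (-37 + M)*(15 + M) (q(M) = (M + 5*3)*(M - 37) = (M + 15)*(-37 + M) = (15 + M)*(-37 + M) = (-37 + M)*(15 + M))
(-1*(-476))*q(s(7)) = (-1*(-476))*(-555 + (3 + 7**2)**2 - 22*(3 + 7**2)) = 476*(-555 + (3 + 49)**2 - 22*(3 + 49)) = 476*(-555 + 52**2 - 22*52) = 476*(-555 + 2704 - 1144) = 476*1005 = 478380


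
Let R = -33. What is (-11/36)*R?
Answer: 121/12 ≈ 10.083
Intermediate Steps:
(-11/36)*R = -11/36*(-33) = 121/12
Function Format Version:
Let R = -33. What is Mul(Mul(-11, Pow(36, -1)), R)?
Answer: Rational(121, 12) ≈ 10.083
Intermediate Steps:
Mul(Mul(-11, Pow(36, -1)), R) = Mul(Mul(-11, Pow(36, -1)), -33) = Mul(Mul(-11, Rational(1, 36)), -33) = Mul(Rational(-11, 36), -33) = Rational(121, 12)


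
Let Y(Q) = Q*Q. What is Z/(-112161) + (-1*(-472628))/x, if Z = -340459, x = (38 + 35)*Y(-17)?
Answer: 8599013233/338037231 ≈ 25.438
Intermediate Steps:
Y(Q) = Q²
x = 21097 (x = (38 + 35)*(-17)² = 73*289 = 21097)
Z/(-112161) + (-1*(-472628))/x = -340459/(-112161) - 1*(-472628)/21097 = -340459*(-1/112161) + 472628*(1/21097) = 48637/16023 + 472628/21097 = 8599013233/338037231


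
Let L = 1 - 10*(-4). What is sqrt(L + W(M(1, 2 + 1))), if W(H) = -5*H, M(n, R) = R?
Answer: sqrt(26) ≈ 5.0990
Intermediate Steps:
L = 41 (L = 1 + 40 = 41)
sqrt(L + W(M(1, 2 + 1))) = sqrt(41 - 5*(2 + 1)) = sqrt(41 - 5*3) = sqrt(41 - 15) = sqrt(26)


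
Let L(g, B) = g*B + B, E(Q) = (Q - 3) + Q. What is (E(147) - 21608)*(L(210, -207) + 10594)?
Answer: 705230311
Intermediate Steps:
E(Q) = -3 + 2*Q (E(Q) = (-3 + Q) + Q = -3 + 2*Q)
L(g, B) = B + B*g (L(g, B) = B*g + B = B + B*g)
(E(147) - 21608)*(L(210, -207) + 10594) = ((-3 + 2*147) - 21608)*(-207*(1 + 210) + 10594) = ((-3 + 294) - 21608)*(-207*211 + 10594) = (291 - 21608)*(-43677 + 10594) = -21317*(-33083) = 705230311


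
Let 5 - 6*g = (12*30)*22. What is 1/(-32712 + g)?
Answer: -6/204187 ≈ -2.9385e-5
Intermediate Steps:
g = -7915/6 (g = 5/6 - 12*30*22/6 = 5/6 - 60*22 = 5/6 - 1/6*7920 = 5/6 - 1320 = -7915/6 ≈ -1319.2)
1/(-32712 + g) = 1/(-32712 - 7915/6) = 1/(-204187/6) = -6/204187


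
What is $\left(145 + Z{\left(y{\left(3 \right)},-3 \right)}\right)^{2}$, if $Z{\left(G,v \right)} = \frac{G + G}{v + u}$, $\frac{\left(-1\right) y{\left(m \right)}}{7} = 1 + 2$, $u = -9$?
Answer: $\frac{88209}{4} \approx 22052.0$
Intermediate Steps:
$y{\left(m \right)} = -21$ ($y{\left(m \right)} = - 7 \left(1 + 2\right) = \left(-7\right) 3 = -21$)
$Z{\left(G,v \right)} = \frac{2 G}{-9 + v}$ ($Z{\left(G,v \right)} = \frac{G + G}{v - 9} = \frac{2 G}{-9 + v}$)
$\left(145 + Z{\left(y{\left(3 \right)},-3 \right)}\right)^{2} = \left(145 + 2 \left(-21\right) \frac{1}{-9 - 3}\right)^{2} = \left(145 + 2 \left(-21\right) \frac{1}{-12}\right)^{2} = \left(145 + 2 \left(-21\right) \left(- \frac{1}{12}\right)\right)^{2} = \left(145 + \frac{7}{2}\right)^{2} = \left(\frac{297}{2}\right)^{2} = \frac{88209}{4}$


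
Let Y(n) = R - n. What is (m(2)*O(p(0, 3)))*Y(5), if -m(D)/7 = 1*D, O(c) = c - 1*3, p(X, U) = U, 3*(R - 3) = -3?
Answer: 0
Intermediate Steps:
R = 2 (R = 3 + (⅓)*(-3) = 3 - 1 = 2)
O(c) = -3 + c (O(c) = c - 3 = -3 + c)
m(D) = -7*D
Y(n) = 2 - n
(m(2)*O(p(0, 3)))*Y(5) = ((-7*2)*(-3 + 3))*(2 - 1*5) = (-14*0)*(2 - 5) = 0*(-3) = 0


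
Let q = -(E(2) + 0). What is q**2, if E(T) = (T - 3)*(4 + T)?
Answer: 36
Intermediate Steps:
E(T) = (-3 + T)*(4 + T)
q = 6 (q = -((-12 + 2 + 2**2) + 0) = -((-12 + 2 + 4) + 0) = -(-6 + 0) = -1*(-6) = 6)
q**2 = 6**2 = 36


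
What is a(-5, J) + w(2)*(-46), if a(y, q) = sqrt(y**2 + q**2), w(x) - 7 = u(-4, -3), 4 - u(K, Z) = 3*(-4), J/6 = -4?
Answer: -1058 + sqrt(601) ≈ -1033.5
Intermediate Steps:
J = -24 (J = 6*(-4) = -24)
u(K, Z) = 16 (u(K, Z) = 4 - 3*(-4) = 4 - 1*(-12) = 4 + 12 = 16)
w(x) = 23 (w(x) = 7 + 16 = 23)
a(y, q) = sqrt(q**2 + y**2)
a(-5, J) + w(2)*(-46) = sqrt((-24)**2 + (-5)**2) + 23*(-46) = sqrt(576 + 25) - 1058 = sqrt(601) - 1058 = -1058 + sqrt(601)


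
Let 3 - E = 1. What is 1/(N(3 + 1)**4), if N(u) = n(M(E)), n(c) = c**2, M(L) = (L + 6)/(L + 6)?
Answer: 1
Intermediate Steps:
E = 2 (E = 3 - 1*1 = 3 - 1 = 2)
M(L) = 1 (M(L) = (6 + L)/(6 + L) = 1)
N(u) = 1 (N(u) = 1**2 = 1)
1/(N(3 + 1)**4) = 1/(1**4) = 1/1 = 1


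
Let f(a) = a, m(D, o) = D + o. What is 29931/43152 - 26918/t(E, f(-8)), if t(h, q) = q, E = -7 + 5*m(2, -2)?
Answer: 48408541/14384 ≈ 3365.4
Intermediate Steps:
E = -7 (E = -7 + 5*(2 - 2) = -7 + 5*0 = -7 + 0 = -7)
29931/43152 - 26918/t(E, f(-8)) = 29931/43152 - 26918/(-8) = 29931*(1/43152) - 26918*(-1/8) = 9977/14384 + 13459/4 = 48408541/14384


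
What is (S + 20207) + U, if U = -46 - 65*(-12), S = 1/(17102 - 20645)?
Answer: 74193962/3543 ≈ 20941.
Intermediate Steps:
S = -1/3543 (S = 1/(-3543) = -1/3543 ≈ -0.00028225)
U = 734 (U = -46 + 780 = 734)
(S + 20207) + U = (-1/3543 + 20207) + 734 = 71593400/3543 + 734 = 74193962/3543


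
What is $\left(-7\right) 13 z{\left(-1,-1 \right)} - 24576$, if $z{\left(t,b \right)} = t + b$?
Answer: $-24394$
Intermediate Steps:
$z{\left(t,b \right)} = b + t$
$\left(-7\right) 13 z{\left(-1,-1 \right)} - 24576 = \left(-7\right) 13 \left(-1 - 1\right) - 24576 = \left(-91\right) \left(-2\right) - 24576 = 182 - 24576 = -24394$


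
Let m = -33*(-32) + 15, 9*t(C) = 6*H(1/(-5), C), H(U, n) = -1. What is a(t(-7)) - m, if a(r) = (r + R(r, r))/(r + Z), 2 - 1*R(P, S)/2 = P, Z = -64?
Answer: -103894/97 ≈ -1071.1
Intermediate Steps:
R(P, S) = 4 - 2*P
t(C) = -2/3 (t(C) = (6*(-1))/9 = (1/9)*(-6) = -2/3)
a(r) = (4 - r)/(-64 + r) (a(r) = (r + (4 - 2*r))/(r - 64) = (4 - r)/(-64 + r))
m = 1071 (m = 1056 + 15 = 1071)
a(t(-7)) - m = (4 - 1*(-2/3))/(-64 - 2/3) - 1*1071 = (4 + 2/3)/(-194/3) - 1071 = -3/194*14/3 - 1071 = -7/97 - 1071 = -103894/97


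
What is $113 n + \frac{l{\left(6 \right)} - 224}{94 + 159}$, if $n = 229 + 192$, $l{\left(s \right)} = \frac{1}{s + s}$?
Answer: $\frac{144428941}{3036} \approx 47572.0$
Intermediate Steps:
$l{\left(s \right)} = \frac{1}{2 s}$
$n = 421$
$113 n + \frac{l{\left(6 \right)} - 224}{94 + 159} = 113 \cdot 421 + \frac{\frac{1}{2 \cdot 6} - 224}{94 + 159} = 47573 + \frac{\frac{1}{2} \cdot \frac{1}{6} - 224}{253} = 47573 + \left(\frac{1}{12} - 224\right) \frac{1}{253} = 47573 - \frac{2687}{3036} = \frac{144428941}{3036}$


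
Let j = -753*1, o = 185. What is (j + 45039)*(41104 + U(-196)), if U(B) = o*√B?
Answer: 1820331744 + 114700740*I ≈ 1.8203e+9 + 1.147e+8*I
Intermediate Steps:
U(B) = 185*√B
j = -753
(j + 45039)*(41104 + U(-196)) = (-753 + 45039)*(41104 + 185*√(-196)) = 44286*(41104 + 185*(14*I)) = 44286*(41104 + 2590*I) = 1820331744 + 114700740*I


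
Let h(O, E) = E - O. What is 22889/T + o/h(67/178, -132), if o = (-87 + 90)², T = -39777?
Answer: -603056261/937265451 ≈ -0.64342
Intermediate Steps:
o = 9 (o = 3² = 9)
22889/T + o/h(67/178, -132) = 22889/(-39777) + 9/(-132 - 67/178) = 22889*(-1/39777) + 9/(-132 - 67/178) = -22889/39777 + 9/(-132 - 1*67/178) = -22889/39777 + 9/(-132 - 67/178) = -22889/39777 + 9/(-23563/178) = -22889/39777 + 9*(-178/23563) = -22889/39777 - 1602/23563 = -603056261/937265451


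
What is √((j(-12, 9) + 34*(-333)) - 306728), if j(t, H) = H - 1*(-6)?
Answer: I*√318035 ≈ 563.95*I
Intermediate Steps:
j(t, H) = 6 + H (j(t, H) = H + 6 = 6 + H)
√((j(-12, 9) + 34*(-333)) - 306728) = √(((6 + 9) + 34*(-333)) - 306728) = √((15 - 11322) - 306728) = √(-11307 - 306728) = √(-318035) = I*√318035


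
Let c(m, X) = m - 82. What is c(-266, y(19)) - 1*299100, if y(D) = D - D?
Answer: -299448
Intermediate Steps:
y(D) = 0
c(m, X) = -82 + m
c(-266, y(19)) - 1*299100 = (-82 - 266) - 1*299100 = -348 - 299100 = -299448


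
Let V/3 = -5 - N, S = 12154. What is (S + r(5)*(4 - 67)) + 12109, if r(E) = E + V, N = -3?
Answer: 24326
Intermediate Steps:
V = -6 (V = 3*(-5 - 1*(-3)) = 3*(-5 + 3) = 3*(-2) = -6)
r(E) = -6 + E (r(E) = E - 6 = -6 + E)
(S + r(5)*(4 - 67)) + 12109 = (12154 + (-6 + 5)*(4 - 67)) + 12109 = (12154 - 1*(-63)) + 12109 = (12154 + 63) + 12109 = 12217 + 12109 = 24326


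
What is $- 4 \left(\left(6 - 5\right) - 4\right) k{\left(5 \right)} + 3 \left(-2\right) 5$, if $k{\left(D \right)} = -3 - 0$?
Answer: $-66$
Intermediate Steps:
$k{\left(D \right)} = -3$ ($k{\left(D \right)} = -3 + 0 = -3$)
$- 4 \left(\left(6 - 5\right) - 4\right) k{\left(5 \right)} + 3 \left(-2\right) 5 = - 4 \left(\left(6 - 5\right) - 4\right) \left(-3\right) + 3 \left(-2\right) 5 = - 4 \left(\left(6 - 5\right) - 4\right) \left(-3\right) - 30 = - 4 \left(1 - 4\right) \left(-3\right) - 30 = \left(-4\right) \left(-3\right) \left(-3\right) - 30 = 12 \left(-3\right) - 30 = -36 - 30 = -66$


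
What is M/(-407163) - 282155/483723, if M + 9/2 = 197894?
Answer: -140404519249/131302738566 ≈ -1.0693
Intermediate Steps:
M = 395779/2 (M = -9/2 + 197894 = 395779/2 ≈ 1.9789e+5)
M/(-407163) - 282155/483723 = (395779/2)/(-407163) - 282155/483723 = (395779/2)*(-1/407163) - 282155*1/483723 = -395779/814326 - 282155/483723 = -140404519249/131302738566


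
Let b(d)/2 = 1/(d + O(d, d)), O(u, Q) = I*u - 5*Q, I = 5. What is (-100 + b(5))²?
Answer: 248004/25 ≈ 9920.2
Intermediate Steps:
O(u, Q) = -5*Q + 5*u (O(u, Q) = 5*u - 5*Q = -5*Q + 5*u)
b(d) = 2/d (b(d) = 2/(d + (-5*d + 5*d)) = 2/(d + 0) = 2/d)
(-100 + b(5))² = (-100 + 2/5)² = (-100 + 2*(⅕))² = (-100 + ⅖)² = (-498/5)² = 248004/25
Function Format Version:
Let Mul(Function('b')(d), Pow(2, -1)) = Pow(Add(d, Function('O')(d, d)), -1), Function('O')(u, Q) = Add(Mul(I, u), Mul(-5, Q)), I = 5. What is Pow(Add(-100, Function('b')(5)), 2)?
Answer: Rational(248004, 25) ≈ 9920.2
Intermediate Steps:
Function('O')(u, Q) = Add(Mul(-5, Q), Mul(5, u)) (Function('O')(u, Q) = Add(Mul(5, u), Mul(-5, Q)) = Add(Mul(-5, Q), Mul(5, u)))
Function('b')(d) = Mul(2, Pow(d, -1)) (Function('b')(d) = Mul(2, Pow(Add(d, Add(Mul(-5, d), Mul(5, d))), -1)) = Mul(2, Pow(Add(d, 0), -1)) = Mul(2, Pow(d, -1)))
Pow(Add(-100, Function('b')(5)), 2) = Pow(Add(-100, Mul(2, Pow(5, -1))), 2) = Pow(Add(-100, Mul(2, Rational(1, 5))), 2) = Pow(Add(-100, Rational(2, 5)), 2) = Pow(Rational(-498, 5), 2) = Rational(248004, 25)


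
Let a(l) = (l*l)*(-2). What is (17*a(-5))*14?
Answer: -11900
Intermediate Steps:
a(l) = -2*l² (a(l) = l²*(-2) = -2*l²)
(17*a(-5))*14 = (17*(-2*(-5)²))*14 = (17*(-2*25))*14 = (17*(-50))*14 = -850*14 = -11900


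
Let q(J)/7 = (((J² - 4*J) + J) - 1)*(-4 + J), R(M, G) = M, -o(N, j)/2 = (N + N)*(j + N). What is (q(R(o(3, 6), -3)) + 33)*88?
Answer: -827004200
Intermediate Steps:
o(N, j) = -4*N*(N + j) (o(N, j) = -2*(N + N)*(j + N) = -2*2*N*(N + j) = -4*N*(N + j))
q(J) = 7*(-4 + J)*(-1 + J² - 3*J) (q(J) = 7*((((J² - 4*J) + J) - 1)*(-4 + J)) = 7*(((J² - 3*J) - 1)*(-4 + J)) = 7*((-1 + J² - 3*J)*(-4 + J)) = 7*((-4 + J)*(-1 + J² - 3*J)) = 7*(-4 + J)*(-1 + J² - 3*J))
(q(R(o(3, 6), -3)) + 33)*88 = ((28 - 49*144*(3 + 6)² + 7*(-4*3*(3 + 6))³ + 77*(-4*3*(3 + 6))) + 33)*88 = ((28 - 49*(-4*3*9)² + 7*(-4*3*9)³ + 77*(-4*3*9)) + 33)*88 = ((28 - 49*(-108)² + 7*(-108)³ + 77*(-108)) + 33)*88 = ((28 - 49*11664 + 7*(-1259712) - 8316) + 33)*88 = ((28 - 571536 - 8817984 - 8316) + 33)*88 = (-9397808 + 33)*88 = -9397775*88 = -827004200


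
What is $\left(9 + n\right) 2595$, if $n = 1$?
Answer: $25950$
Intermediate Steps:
$\left(9 + n\right) 2595 = \left(9 + 1\right) 2595 = 10 \cdot 2595 = 25950$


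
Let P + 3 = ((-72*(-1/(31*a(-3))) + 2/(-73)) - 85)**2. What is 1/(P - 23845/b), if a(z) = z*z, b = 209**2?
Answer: 11773567531/84561222075123 ≈ 0.00013923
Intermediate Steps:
b = 43681
a(z) = z**2
P = 36784536382/5121169 (P = -3 + ((-72/((-31*(-3)**2)) + 2/(-73)) - 85)**2 = -3 + ((-72/((-31*9)) + 2*(-1/73)) - 85)**2 = -3 + ((-72/(-279) - 2/73) - 85)**2 = -3 + ((-72*(-1/279) - 2/73) - 85)**2 = -3 + ((8/31 - 2/73) - 85)**2 = -3 + (522/2263 - 85)**2 = -3 + (-191833/2263)**2 = -3 + 36799899889/5121169 = 36784536382/5121169 ≈ 7182.8)
1/(P - 23845/b) = 1/(36784536382/5121169 - 23845/43681) = 1/(36784536382/5121169 - 23845*1/43681) = 1/(36784536382/5121169 - 1255/2299) = 1/(84561222075123/11773567531) = 11773567531/84561222075123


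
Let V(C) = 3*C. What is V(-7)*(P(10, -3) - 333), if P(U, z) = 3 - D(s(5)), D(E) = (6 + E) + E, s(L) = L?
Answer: 7266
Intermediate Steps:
D(E) = 6 + 2*E
P(U, z) = -13 (P(U, z) = 3 - (6 + 2*5) = 3 - (6 + 10) = 3 - 1*16 = 3 - 16 = -13)
V(-7)*(P(10, -3) - 333) = (3*(-7))*(-13 - 333) = -21*(-346) = 7266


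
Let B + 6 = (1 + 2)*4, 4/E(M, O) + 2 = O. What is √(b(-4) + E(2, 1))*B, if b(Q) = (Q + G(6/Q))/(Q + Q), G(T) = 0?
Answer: 3*I*√14 ≈ 11.225*I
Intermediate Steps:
E(M, O) = 4/(-2 + O)
b(Q) = ½ (b(Q) = (Q + 0)/(Q + Q) = Q/((2*Q)) = Q*(1/(2*Q)) = ½)
B = 6 (B = -6 + (1 + 2)*4 = -6 + 3*4 = -6 + 12 = 6)
√(b(-4) + E(2, 1))*B = √(½ + 4/(-2 + 1))*6 = √(½ + 4/(-1))*6 = √(½ + 4*(-1))*6 = √(½ - 4)*6 = √(-7/2)*6 = (I*√14/2)*6 = 3*I*√14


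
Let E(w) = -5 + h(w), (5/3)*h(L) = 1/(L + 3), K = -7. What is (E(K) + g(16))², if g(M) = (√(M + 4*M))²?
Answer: 2241009/400 ≈ 5602.5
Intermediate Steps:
h(L) = 3/(5*(3 + L)) (h(L) = 3/(5*(L + 3)) = 3/(5*(3 + L)))
E(w) = -5 + 3/(5*(3 + w))
g(M) = 5*M (g(M) = (√(5*M))² = (√5*√M)² = 5*M)
(E(K) + g(16))² = ((-72 - 25*(-7))/(5*(3 - 7)) + 5*16)² = ((⅕)*(-72 + 175)/(-4) + 80)² = ((⅕)*(-¼)*103 + 80)² = (-103/20 + 80)² = (1497/20)² = 2241009/400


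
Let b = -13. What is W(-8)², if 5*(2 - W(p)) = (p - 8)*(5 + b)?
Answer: 13924/25 ≈ 556.96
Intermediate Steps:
W(p) = -54/5 + 8*p/5 (W(p) = 2 - (p - 8)*(5 - 13)/5 = 2 - (-8 + p)*(-8)/5 = 2 - (64 - 8*p)/5 = 2 + (-64/5 + 8*p/5) = -54/5 + 8*p/5)
W(-8)² = (-54/5 + (8/5)*(-8))² = (-54/5 - 64/5)² = (-118/5)² = 13924/25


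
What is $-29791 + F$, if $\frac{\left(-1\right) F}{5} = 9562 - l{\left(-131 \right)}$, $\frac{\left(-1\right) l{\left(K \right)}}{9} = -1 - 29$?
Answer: $-76251$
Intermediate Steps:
$l{\left(K \right)} = 270$ ($l{\left(K \right)} = - 9 \left(-1 - 29\right) = \left(-9\right) \left(-30\right) = 270$)
$F = -46460$ ($F = - 5 \left(9562 - 270\right) = \left(-5\right) 9292 = -46460$)
$-29791 + F = -29791 - 46460 = -76251$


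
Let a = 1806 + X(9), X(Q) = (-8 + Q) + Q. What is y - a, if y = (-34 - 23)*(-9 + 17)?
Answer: -2272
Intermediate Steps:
X(Q) = -8 + 2*Q
y = -456 (y = -57*8 = -456)
a = 1816 (a = 1806 + (-8 + 2*9) = 1806 + (-8 + 18) = 1806 + 10 = 1816)
y - a = -456 - 1*1816 = -456 - 1816 = -2272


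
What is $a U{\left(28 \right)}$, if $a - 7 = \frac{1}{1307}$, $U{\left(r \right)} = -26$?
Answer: $- \frac{237900}{1307} \approx -182.02$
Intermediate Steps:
$a = \frac{9150}{1307}$ ($a = 7 + \frac{1}{1307} = \frac{9150}{1307} \approx 7.0008$)
$a U{\left(28 \right)} = \frac{9150}{1307} \left(-26\right) = - \frac{237900}{1307}$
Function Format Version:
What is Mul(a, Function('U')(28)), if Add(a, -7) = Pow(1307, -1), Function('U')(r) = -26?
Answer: Rational(-237900, 1307) ≈ -182.02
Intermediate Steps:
a = Rational(9150, 1307) (a = Add(7, Pow(1307, -1)) = Add(7, Rational(1, 1307)) = Rational(9150, 1307) ≈ 7.0008)
Mul(a, Function('U')(28)) = Mul(Rational(9150, 1307), -26) = Rational(-237900, 1307)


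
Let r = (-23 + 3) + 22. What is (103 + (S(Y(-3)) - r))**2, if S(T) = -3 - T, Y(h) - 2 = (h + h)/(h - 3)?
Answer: 9025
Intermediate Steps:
Y(h) = 2 + 2*h/(-3 + h) (Y(h) = 2 + (h + h)/(h - 3) = 2 + (2*h)/(-3 + h) = 2 + 2*h/(-3 + h))
r = 2 (r = -20 + 22 = 2)
(103 + (S(Y(-3)) - r))**2 = (103 + ((-3 - 2*(-3 + 2*(-3))/(-3 - 3)) - 1*2))**2 = (103 + ((-3 - 2*(-3 - 6)/(-6)) - 2))**2 = (103 + ((-3 - 2*(-1)*(-9)/6) - 2))**2 = (103 + ((-3 - 1*3) - 2))**2 = (103 + ((-3 - 3) - 2))**2 = (103 + (-6 - 2))**2 = (103 - 8)**2 = 95**2 = 9025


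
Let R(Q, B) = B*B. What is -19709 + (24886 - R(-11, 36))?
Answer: 3881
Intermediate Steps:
R(Q, B) = B**2
-19709 + (24886 - R(-11, 36)) = -19709 + (24886 - 1*36**2) = -19709 + (24886 - 1*1296) = -19709 + (24886 - 1296) = -19709 + 23590 = 3881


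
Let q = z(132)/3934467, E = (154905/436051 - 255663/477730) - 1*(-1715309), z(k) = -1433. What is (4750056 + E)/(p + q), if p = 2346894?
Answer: 481732624324439956328139/174866451765255390590450 ≈ 2.7549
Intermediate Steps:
E = 32483995145470537/18937694930 (E = (154905*(1/436051) - 255663*1/477730) + 1715309 = (154905/436051 - 255663/477730) + 1715309 = -3407212833/18937694930 + 1715309 = 32483995145470537/18937694930 ≈ 1.7153e+6)
q = -1433/3934467 ≈ -0.00036422
(4750056 + E)/(p + q) = (4750056 + 32483995145470537/18937694930)/(2346894 - 1433/3934467) = 122439106573886617/(18937694930*(9233776994065/3934467)) = (122439106573886617/18937694930)*(3934467/9233776994065) = 481732624324439956328139/174866451765255390590450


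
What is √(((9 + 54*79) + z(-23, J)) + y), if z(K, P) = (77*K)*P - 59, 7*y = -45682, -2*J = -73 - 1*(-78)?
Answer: 11*√70/2 ≈ 46.016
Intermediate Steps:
J = -5/2 (J = -(-73 - 1*(-78))/2 = -(-73 + 78)/2 = -½*5 = -5/2 ≈ -2.5000)
y = -6526 (y = (⅐)*(-45682) = -6526)
z(K, P) = -59 + 77*K*P (z(K, P) = 77*K*P - 59 = -59 + 77*K*P)
√(((9 + 54*79) + z(-23, J)) + y) = √(((9 + 54*79) + (-59 + 77*(-23)*(-5/2))) - 6526) = √(((9 + 4266) + (-59 + 8855/2)) - 6526) = √((4275 + 8737/2) - 6526) = √(17287/2 - 6526) = √(4235/2) = 11*√70/2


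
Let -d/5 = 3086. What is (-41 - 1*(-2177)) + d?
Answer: -13294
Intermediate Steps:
d = -15430 (d = -5*3086 = -15430)
(-41 - 1*(-2177)) + d = (-41 - 1*(-2177)) - 15430 = (-41 + 2177) - 15430 = 2136 - 15430 = -13294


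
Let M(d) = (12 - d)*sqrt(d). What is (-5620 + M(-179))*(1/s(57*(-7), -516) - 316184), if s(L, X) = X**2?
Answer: 118281171379715/66564 - 16079504436673*I*sqrt(179)/266256 ≈ 1.777e+9 - 8.0798e+8*I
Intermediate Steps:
M(d) = sqrt(d)*(12 - d)
(-5620 + M(-179))*(1/s(57*(-7), -516) - 316184) = (-5620 + sqrt(-179)*(12 - 1*(-179)))*(1/((-516)**2) - 316184) = (-5620 + (I*sqrt(179))*(12 + 179))*(1/266256 - 316184) = (-5620 + (I*sqrt(179))*191)*(1/266256 - 316184) = (-5620 + 191*I*sqrt(179))*(-84185887103/266256) = 118281171379715/66564 - 16079504436673*I*sqrt(179)/266256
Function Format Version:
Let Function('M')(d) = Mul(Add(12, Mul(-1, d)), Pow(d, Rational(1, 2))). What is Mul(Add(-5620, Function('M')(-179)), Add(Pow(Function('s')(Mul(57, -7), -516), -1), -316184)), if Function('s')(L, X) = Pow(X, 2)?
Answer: Add(Rational(118281171379715, 66564), Mul(Rational(-16079504436673, 266256), I, Pow(179, Rational(1, 2)))) ≈ Add(1.7770e+9, Mul(-8.0798e+8, I))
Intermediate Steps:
Function('M')(d) = Mul(Pow(d, Rational(1, 2)), Add(12, Mul(-1, d)))
Mul(Add(-5620, Function('M')(-179)), Add(Pow(Function('s')(Mul(57, -7), -516), -1), -316184)) = Mul(Add(-5620, Mul(Pow(-179, Rational(1, 2)), Add(12, Mul(-1, -179)))), Add(Pow(Pow(-516, 2), -1), -316184)) = Mul(Add(-5620, Mul(Mul(I, Pow(179, Rational(1, 2))), Add(12, 179))), Add(Pow(266256, -1), -316184)) = Mul(Add(-5620, Mul(Mul(I, Pow(179, Rational(1, 2))), 191)), Add(Rational(1, 266256), -316184)) = Mul(Add(-5620, Mul(191, I, Pow(179, Rational(1, 2)))), Rational(-84185887103, 266256)) = Add(Rational(118281171379715, 66564), Mul(Rational(-16079504436673, 266256), I, Pow(179, Rational(1, 2))))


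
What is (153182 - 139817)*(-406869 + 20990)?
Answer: -5157272835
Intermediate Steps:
(153182 - 139817)*(-406869 + 20990) = 13365*(-385879) = -5157272835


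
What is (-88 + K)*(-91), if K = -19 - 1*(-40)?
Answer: 6097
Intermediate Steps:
K = 21 (K = -19 + 40 = 21)
(-88 + K)*(-91) = (-88 + 21)*(-91) = -67*(-91) = 6097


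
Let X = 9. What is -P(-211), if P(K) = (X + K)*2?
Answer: 404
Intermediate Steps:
P(K) = 18 + 2*K (P(K) = (9 + K)*2 = 18 + 2*K)
-P(-211) = -(18 + 2*(-211)) = -(18 - 422) = -1*(-404) = 404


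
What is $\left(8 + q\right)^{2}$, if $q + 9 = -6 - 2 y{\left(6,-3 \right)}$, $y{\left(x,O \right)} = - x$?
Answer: $25$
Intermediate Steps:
$q = -3$ ($q = -9 - \left(6 + 2 \left(\left(-1\right) 6\right)\right) = -9 - -6 = -9 + \left(-6 + 12\right) = -9 + 6 = -3$)
$\left(8 + q\right)^{2} = \left(8 - 3\right)^{2} = 5^{2} = 25$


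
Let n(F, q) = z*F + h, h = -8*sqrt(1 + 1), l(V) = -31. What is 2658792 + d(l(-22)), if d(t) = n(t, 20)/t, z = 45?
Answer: 2658837 + 8*sqrt(2)/31 ≈ 2.6588e+6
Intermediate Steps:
h = -8*sqrt(2) ≈ -11.314
n(F, q) = -8*sqrt(2) + 45*F (n(F, q) = 45*F - 8*sqrt(2) = -8*sqrt(2) + 45*F)
d(t) = (-8*sqrt(2) + 45*t)/t
2658792 + d(l(-22)) = 2658792 + (45 - 8*sqrt(2)/(-31)) = 2658792 + (45 - 8*sqrt(2)*(-1/31)) = 2658792 + (45 + 8*sqrt(2)/31) = 2658837 + 8*sqrt(2)/31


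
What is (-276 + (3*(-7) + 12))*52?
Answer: -14820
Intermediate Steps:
(-276 + (3*(-7) + 12))*52 = (-276 + (-21 + 12))*52 = (-276 - 9)*52 = -285*52 = -14820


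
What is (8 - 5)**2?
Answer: 9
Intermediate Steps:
(8 - 5)**2 = 3**2 = 9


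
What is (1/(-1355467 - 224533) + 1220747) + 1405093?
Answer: 4148827199999/1580000 ≈ 2.6258e+6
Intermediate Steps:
(1/(-1355467 - 224533) + 1220747) + 1405093 = (1/(-1580000) + 1220747) + 1405093 = (-1/1580000 + 1220747) + 1405093 = 1928780259999/1580000 + 1405093 = 4148827199999/1580000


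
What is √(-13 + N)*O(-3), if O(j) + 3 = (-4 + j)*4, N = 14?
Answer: -31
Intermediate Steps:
O(j) = -19 + 4*j (O(j) = -3 + (-4 + j)*4 = -3 + (-16 + 4*j) = -19 + 4*j)
√(-13 + N)*O(-3) = √(-13 + 14)*(-19 + 4*(-3)) = √1*(-19 - 12) = 1*(-31) = -31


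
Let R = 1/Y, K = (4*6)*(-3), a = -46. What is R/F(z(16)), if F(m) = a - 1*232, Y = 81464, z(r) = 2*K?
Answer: -1/22646992 ≈ -4.4156e-8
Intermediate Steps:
K = -72 (K = 24*(-3) = -72)
z(r) = -144 (z(r) = 2*(-72) = -144)
F(m) = -278 (F(m) = -46 - 1*232 = -46 - 232 = -278)
R = 1/81464 ≈ 1.2275e-5
R/F(z(16)) = (1/81464)/(-278) = (1/81464)*(-1/278) = -1/22646992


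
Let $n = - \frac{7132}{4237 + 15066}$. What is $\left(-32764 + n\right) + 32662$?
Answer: $- \frac{1976038}{19303} \approx -102.37$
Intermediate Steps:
$n = - \frac{7132}{19303} \approx -0.36948$
$\left(-32764 + n\right) + 32662 = \left(-32764 - \frac{7132}{19303}\right) + 32662 = - \frac{632450624}{19303} + 32662 = - \frac{1976038}{19303}$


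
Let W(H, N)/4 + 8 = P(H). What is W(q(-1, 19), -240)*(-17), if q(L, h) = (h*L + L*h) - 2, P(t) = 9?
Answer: -68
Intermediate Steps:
q(L, h) = -2 + 2*L*h (q(L, h) = (L*h + L*h) - 2 = 2*L*h - 2 = -2 + 2*L*h)
W(H, N) = 4 (W(H, N) = -32 + 4*9 = -32 + 36 = 4)
W(q(-1, 19), -240)*(-17) = 4*(-17) = -68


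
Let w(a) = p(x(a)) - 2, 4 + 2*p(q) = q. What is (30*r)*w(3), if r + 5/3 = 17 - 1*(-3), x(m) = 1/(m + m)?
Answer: -12925/6 ≈ -2154.2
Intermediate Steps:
x(m) = 1/(2*m)
p(q) = -2 + q/2
w(a) = -4 + 1/(4*a) (w(a) = (-2 + (1/(2*a))/2) - 2 = (-2 + 1/(4*a)) - 2 = -4 + 1/(4*a))
r = 55/3 (r = -5/3 + (17 - 1*(-3)) = -5/3 + (17 + 3) = -5/3 + 20 = 55/3 ≈ 18.333)
(30*r)*w(3) = (30*(55/3))*(-4 + (¼)/3) = 550*(-4 + (¼)*(⅓)) = 550*(-4 + 1/12) = 550*(-47/12) = -12925/6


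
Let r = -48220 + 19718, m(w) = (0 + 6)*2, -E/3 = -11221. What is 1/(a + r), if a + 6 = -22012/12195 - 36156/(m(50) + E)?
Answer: -27377775/780564421468 ≈ -3.5074e-5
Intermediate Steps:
E = 33663 (E = -3*(-11221) = 33663)
m(w) = 12 (m(w) = 6*2 = 12)
r = -28502
a = -243078418/27377775 (a = -6 + (-22012/12195 - 36156/(12 + 33663)) = -6 + (-22012*1/12195 - 36156/33675) = -6 + (-22012/12195 - 36156*1/33675) = -6 + (-22012/12195 - 12052/11225) = -6 - 78811768/27377775 = -243078418/27377775 ≈ -8.8787)
1/(a + r) = 1/(-243078418/27377775 - 28502) = 1/(-780564421468/27377775) = -27377775/780564421468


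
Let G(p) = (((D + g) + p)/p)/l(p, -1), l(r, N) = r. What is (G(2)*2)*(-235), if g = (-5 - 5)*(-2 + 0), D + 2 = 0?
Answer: -2350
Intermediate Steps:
D = -2 (D = -2 + 0 = -2)
g = 20 (g = -10*(-2) = 20)
G(p) = (18 + p)/p² (G(p) = (((-2 + 20) + p)/p)/p = ((18 + p)/p)/p = (18 + p)/p²)
(G(2)*2)*(-235) = (((18 + 2)/2²)*2)*(-235) = (((¼)*20)*2)*(-235) = (5*2)*(-235) = 10*(-235) = -2350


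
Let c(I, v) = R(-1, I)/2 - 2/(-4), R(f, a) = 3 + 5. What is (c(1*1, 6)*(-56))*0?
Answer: 0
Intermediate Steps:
R(f, a) = 8
c(I, v) = 9/2 (c(I, v) = 8/2 - 2/(-4) = 8*(½) - 2*(-¼) = 4 + ½ = 9/2)
(c(1*1, 6)*(-56))*0 = ((9/2)*(-56))*0 = -252*0 = 0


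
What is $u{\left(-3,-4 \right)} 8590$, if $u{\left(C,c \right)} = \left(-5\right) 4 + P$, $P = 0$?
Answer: $-171800$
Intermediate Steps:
$u{\left(C,c \right)} = -20$ ($u{\left(C,c \right)} = \left(-5\right) 4 + 0 = -20 + 0 = -20$)
$u{\left(-3,-4 \right)} 8590 = \left(-20\right) 8590 = -171800$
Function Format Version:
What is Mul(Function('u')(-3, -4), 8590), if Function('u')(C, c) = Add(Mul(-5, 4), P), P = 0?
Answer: -171800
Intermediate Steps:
Function('u')(C, c) = -20 (Function('u')(C, c) = Add(Mul(-5, 4), 0) = Add(-20, 0) = -20)
Mul(Function('u')(-3, -4), 8590) = Mul(-20, 8590) = -171800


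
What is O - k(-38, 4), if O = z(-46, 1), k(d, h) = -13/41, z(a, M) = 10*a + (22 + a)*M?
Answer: -19831/41 ≈ -483.68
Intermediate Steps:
z(a, M) = 10*a + M*(22 + a)
k(d, h) = -13/41 (k(d, h) = -13*1/41 = -13/41)
O = -484 (O = 10*(-46) + 22*1 + 1*(-46) = -460 + 22 - 46 = -484)
O - k(-38, 4) = -484 - 1*(-13/41) = -484 + 13/41 = -19831/41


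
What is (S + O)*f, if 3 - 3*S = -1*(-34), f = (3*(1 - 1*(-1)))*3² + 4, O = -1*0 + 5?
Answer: -928/3 ≈ -309.33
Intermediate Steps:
O = 5 (O = 0 + 5 = 5)
f = 58 (f = (3*(1 + 1))*9 + 4 = (3*2)*9 + 4 = 6*9 + 4 = 54 + 4 = 58)
S = -31/3 (S = 1 - (-1)*(-34)/3 = 1 - ⅓*34 = 1 - 34/3 = -31/3 ≈ -10.333)
(S + O)*f = (-31/3 + 5)*58 = -16/3*58 = -928/3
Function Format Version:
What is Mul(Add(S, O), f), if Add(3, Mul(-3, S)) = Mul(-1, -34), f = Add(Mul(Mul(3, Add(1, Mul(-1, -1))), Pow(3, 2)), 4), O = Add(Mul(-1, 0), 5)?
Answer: Rational(-928, 3) ≈ -309.33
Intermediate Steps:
O = 5 (O = Add(0, 5) = 5)
f = 58 (f = Add(Mul(Mul(3, Add(1, 1)), 9), 4) = Add(Mul(Mul(3, 2), 9), 4) = Add(Mul(6, 9), 4) = Add(54, 4) = 58)
S = Rational(-31, 3) (S = Add(1, Mul(Rational(-1, 3), Mul(-1, -34))) = Add(1, Mul(Rational(-1, 3), 34)) = Add(1, Rational(-34, 3)) = Rational(-31, 3) ≈ -10.333)
Mul(Add(S, O), f) = Mul(Add(Rational(-31, 3), 5), 58) = Mul(Rational(-16, 3), 58) = Rational(-928, 3)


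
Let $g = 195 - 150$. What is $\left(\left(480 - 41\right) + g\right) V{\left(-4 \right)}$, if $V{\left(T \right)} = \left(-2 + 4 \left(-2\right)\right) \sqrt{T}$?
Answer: $- 9680 i \approx - 9680.0 i$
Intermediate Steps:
$g = 45$ ($g = 195 - 150 = 45$)
$V{\left(T \right)} = - 10 \sqrt{T}$ ($V{\left(T \right)} = \left(-2 - 8\right) \sqrt{T} = - 10 \sqrt{T}$)
$\left(\left(480 - 41\right) + g\right) V{\left(-4 \right)} = \left(\left(480 - 41\right) + 45\right) \left(- 10 \sqrt{-4}\right) = \left(439 + 45\right) \left(- 10 \cdot 2 i\right) = 484 \left(- 20 i\right) = - 9680 i$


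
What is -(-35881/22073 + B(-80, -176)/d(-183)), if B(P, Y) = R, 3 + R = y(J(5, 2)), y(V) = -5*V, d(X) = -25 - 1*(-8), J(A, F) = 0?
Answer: 543758/375241 ≈ 1.4491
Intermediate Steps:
d(X) = -17 (d(X) = -25 + 8 = -17)
R = -3 (R = -3 - 5*0 = -3 + 0 = -3)
B(P, Y) = -3
-(-35881/22073 + B(-80, -176)/d(-183)) = -(-35881/22073 - 3/(-17)) = -(-35881*1/22073 - 3*(-1/17)) = -(-35881/22073 + 3/17) = -1*(-543758/375241) = 543758/375241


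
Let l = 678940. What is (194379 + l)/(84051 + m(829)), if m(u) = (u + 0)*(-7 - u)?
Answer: -873319/608993 ≈ -1.4340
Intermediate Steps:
m(u) = u*(-7 - u)
(194379 + l)/(84051 + m(829)) = (194379 + 678940)/(84051 - 1*829*(7 + 829)) = 873319/(84051 - 1*829*836) = 873319/(84051 - 693044) = 873319/(-608993) = 873319*(-1/608993) = -873319/608993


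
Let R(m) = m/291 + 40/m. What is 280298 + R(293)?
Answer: 23899145863/85263 ≈ 2.8030e+5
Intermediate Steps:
R(m) = 40/m + m/291 (R(m) = m*(1/291) + 40/m = m/291 + 40/m = 40/m + m/291)
280298 + R(293) = 280298 + (40/293 + (1/291)*293) = 280298 + (40*(1/293) + 293/291) = 280298 + (40/293 + 293/291) = 280298 + 97489/85263 = 23899145863/85263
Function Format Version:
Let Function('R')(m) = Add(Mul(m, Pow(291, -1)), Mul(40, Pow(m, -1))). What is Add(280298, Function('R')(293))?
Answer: Rational(23899145863, 85263) ≈ 2.8030e+5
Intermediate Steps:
Function('R')(m) = Add(Mul(40, Pow(m, -1)), Mul(Rational(1, 291), m)) (Function('R')(m) = Add(Mul(m, Rational(1, 291)), Mul(40, Pow(m, -1))) = Add(Mul(Rational(1, 291), m), Mul(40, Pow(m, -1))) = Add(Mul(40, Pow(m, -1)), Mul(Rational(1, 291), m)))
Add(280298, Function('R')(293)) = Add(280298, Add(Mul(40, Pow(293, -1)), Mul(Rational(1, 291), 293))) = Add(280298, Add(Mul(40, Rational(1, 293)), Rational(293, 291))) = Add(280298, Add(Rational(40, 293), Rational(293, 291))) = Add(280298, Rational(97489, 85263)) = Rational(23899145863, 85263)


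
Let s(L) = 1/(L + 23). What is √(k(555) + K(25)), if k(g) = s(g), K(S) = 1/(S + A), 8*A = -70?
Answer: √309010/2210 ≈ 0.25153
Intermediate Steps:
A = -35/4 (A = (⅛)*(-70) = -35/4 ≈ -8.7500)
K(S) = 1/(-35/4 + S) (K(S) = 1/(S - 35/4) = 1/(-35/4 + S))
s(L) = 1/(23 + L)
k(g) = 1/(23 + g)
√(k(555) + K(25)) = √(1/(23 + 555) + 4/(-35 + 4*25)) = √(1/578 + 4/(-35 + 100)) = √(1/578 + 4/65) = √(2377/37570) = √309010/2210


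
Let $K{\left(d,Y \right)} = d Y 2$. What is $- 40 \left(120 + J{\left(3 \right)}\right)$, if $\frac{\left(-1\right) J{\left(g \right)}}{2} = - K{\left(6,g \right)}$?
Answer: $-7680$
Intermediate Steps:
$K{\left(d,Y \right)} = 2 Y d$ ($K{\left(d,Y \right)} = Y d 2 = 2 Y d$)
$J{\left(g \right)} = 24 g$ ($J{\left(g \right)} = - 2 \left(- 2 g 6\right) = - 2 \left(- 12 g\right) = 24 g$)
$- 40 \left(120 + J{\left(3 \right)}\right) = - 40 \left(120 + 24 \cdot 3\right) = - 40 \left(120 + 72\right) = \left(-40\right) 192 = -7680$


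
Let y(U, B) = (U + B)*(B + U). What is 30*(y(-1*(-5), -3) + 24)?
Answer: 840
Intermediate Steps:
y(U, B) = (B + U)² (y(U, B) = (B + U)*(B + U) = (B + U)²)
30*(y(-1*(-5), -3) + 24) = 30*((-3 - 1*(-5))² + 24) = 30*((-3 + 5)² + 24) = 30*(2² + 24) = 30*(4 + 24) = 30*28 = 840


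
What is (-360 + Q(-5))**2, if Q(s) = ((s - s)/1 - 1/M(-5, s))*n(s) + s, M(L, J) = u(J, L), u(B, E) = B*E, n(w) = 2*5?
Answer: 3337929/25 ≈ 1.3352e+5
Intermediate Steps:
n(w) = 10
M(L, J) = J*L
Q(s) = s + 2/s (Q(s) = ((s - s)/1 - 1/(s*(-5)))*10 + s = (0*1 - 1/((-5*s)))*10 + s = (0 - (-1)/(5*s))*10 + s = (0 + 1/(5*s))*10 + s = (1/(5*s))*10 + s = 2/s + s = s + 2/s)
(-360 + Q(-5))**2 = (-360 + (-5 + 2/(-5)))**2 = (-360 + (-5 + 2*(-1/5)))**2 = (-360 + (-5 - 2/5))**2 = (-360 - 27/5)**2 = (-1827/5)**2 = 3337929/25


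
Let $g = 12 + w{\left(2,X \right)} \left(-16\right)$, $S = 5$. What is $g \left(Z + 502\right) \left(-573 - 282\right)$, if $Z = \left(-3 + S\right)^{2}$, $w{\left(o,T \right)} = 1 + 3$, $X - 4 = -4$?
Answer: $22496760$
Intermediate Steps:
$X = 0$ ($X = 4 - 4 = 0$)
$w{\left(o,T \right)} = 4$
$Z = 4$ ($Z = \left(-3 + 5\right)^{2} = 2^{2} = 4$)
$g = -52$ ($g = 12 + 4 \left(-16\right) = 12 - 64 = -52$)
$g \left(Z + 502\right) \left(-573 - 282\right) = - 52 \left(4 + 502\right) \left(-573 - 282\right) = - 52 \cdot 506 \left(-855\right) = \left(-52\right) \left(-432630\right) = 22496760$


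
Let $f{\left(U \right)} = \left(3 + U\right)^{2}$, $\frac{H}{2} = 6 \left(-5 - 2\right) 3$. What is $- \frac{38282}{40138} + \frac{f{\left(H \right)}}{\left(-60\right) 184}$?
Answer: $- \frac{485204903}{73853920} \approx -6.5698$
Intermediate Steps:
$H = -252$ ($H = 2 \cdot 6 \left(-5 - 2\right) 3 = 2 \cdot 6 \left(-7\right) 3 = 2 \left(\left(-42\right) 3\right) = 2 \left(-126\right) = -252$)
$- \frac{38282}{40138} + \frac{f{\left(H \right)}}{\left(-60\right) 184} = - \frac{38282}{40138} + \frac{\left(3 - 252\right)^{2}}{\left(-60\right) 184} = \left(-38282\right) \frac{1}{40138} + \frac{\left(-249\right)^{2}}{-11040} = - \frac{19141}{20069} + 62001 \left(- \frac{1}{11040}\right) = - \frac{19141}{20069} - \frac{20667}{3680} = - \frac{485204903}{73853920}$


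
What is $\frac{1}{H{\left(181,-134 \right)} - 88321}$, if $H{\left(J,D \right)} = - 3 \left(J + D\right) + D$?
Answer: $- \frac{1}{88596} \approx -1.1287 \cdot 10^{-5}$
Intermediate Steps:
$H{\left(J,D \right)} = - 3 J - 2 D$ ($H{\left(J,D \right)} = - 3 \left(D + J\right) + D = \left(- 3 D - 3 J\right) + D = - 3 J - 2 D$)
$\frac{1}{H{\left(181,-134 \right)} - 88321} = \frac{1}{\left(\left(-3\right) 181 - -268\right) - 88321} = \frac{1}{\left(-543 + 268\right) - 88321} = \frac{1}{-275 - 88321} = \frac{1}{-88596} = - \frac{1}{88596}$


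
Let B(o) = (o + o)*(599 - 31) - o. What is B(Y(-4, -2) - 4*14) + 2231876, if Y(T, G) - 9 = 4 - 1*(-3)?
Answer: 2186476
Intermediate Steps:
Y(T, G) = 16 (Y(T, G) = 9 + (4 - 1*(-3)) = 9 + (4 + 3) = 9 + 7 = 16)
B(o) = 1135*o (B(o) = (2*o)*568 - o = 1136*o - o = 1135*o)
B(Y(-4, -2) - 4*14) + 2231876 = 1135*(16 - 4*14) + 2231876 = 1135*(16 - 56) + 2231876 = 1135*(-40) + 2231876 = -45400 + 2231876 = 2186476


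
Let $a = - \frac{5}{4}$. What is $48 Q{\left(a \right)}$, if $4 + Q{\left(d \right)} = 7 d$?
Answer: $-612$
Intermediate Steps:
$a = - \frac{5}{4}$ ($a = \left(-5\right) \frac{1}{4} = - \frac{5}{4} \approx -1.25$)
$Q{\left(d \right)} = -4 + 7 d$
$48 Q{\left(a \right)} = 48 \left(-4 + 7 \left(- \frac{5}{4}\right)\right) = 48 \left(-4 - \frac{35}{4}\right) = 48 \left(- \frac{51}{4}\right) = -612$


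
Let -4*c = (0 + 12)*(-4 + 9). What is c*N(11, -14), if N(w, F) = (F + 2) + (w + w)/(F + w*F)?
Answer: 5095/28 ≈ 181.96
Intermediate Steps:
N(w, F) = 2 + F + 2*w/(F + F*w) (N(w, F) = (2 + F) + (2*w)/(F + F*w) = (2 + F) + 2*w/(F + F*w) = 2 + F + 2*w/(F + F*w))
c = -15 (c = -(0 + 12)*(-4 + 9)/4 = -3*5 = -¼*60 = -15)
c*N(11, -14) = -15*((-14)² + 2*(-14) + 2*11 + 11*(-14)² + 2*(-14)*11)/((-14)*(1 + 11)) = -(-15)*(196 - 28 + 22 + 11*196 - 308)/(14*12) = -(-15)*(196 - 28 + 22 + 2156 - 308)/(14*12) = -(-15)*2038/(14*12) = -15*(-1019/84) = 5095/28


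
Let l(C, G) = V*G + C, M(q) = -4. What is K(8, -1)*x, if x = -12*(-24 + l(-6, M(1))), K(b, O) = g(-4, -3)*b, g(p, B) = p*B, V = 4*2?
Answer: 71424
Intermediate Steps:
V = 8
g(p, B) = B*p
l(C, G) = C + 8*G (l(C, G) = 8*G + C = C + 8*G)
K(b, O) = 12*b (K(b, O) = (-3*(-4))*b = 12*b)
x = 744 (x = -12*(-24 + (-6 + 8*(-4))) = -12*(-24 + (-6 - 32)) = -12*(-24 - 38) = -12*(-62) = 744)
K(8, -1)*x = (12*8)*744 = 96*744 = 71424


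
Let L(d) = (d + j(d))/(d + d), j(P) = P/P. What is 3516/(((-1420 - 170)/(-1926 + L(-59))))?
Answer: 13314506/3127 ≈ 4257.9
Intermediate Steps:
j(P) = 1
L(d) = (1 + d)/(2*d) (L(d) = (d + 1)/(d + d) = (1 + d)/((2*d)) = (1 + d)*(1/(2*d)) = (1 + d)/(2*d))
3516/(((-1420 - 170)/(-1926 + L(-59)))) = 3516/(((-1420 - 170)/(-1926 + (½)*(1 - 59)/(-59)))) = 3516/((-1590/(-1926 + (½)*(-1/59)*(-58)))) = 3516/((-1590/(-1926 + 29/59))) = 3516/((-1590/(-113605/59))) = 3516/((-1590*(-59/113605))) = 3516/(18762/22721) = 3516*(22721/18762) = 13314506/3127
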